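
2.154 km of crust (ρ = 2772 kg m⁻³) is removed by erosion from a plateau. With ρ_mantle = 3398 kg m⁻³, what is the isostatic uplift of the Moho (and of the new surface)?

Unloading: uplift u = e ρ_c/ρ_m = 2.154 km × 2772/3398 = 1.76 km.

1.76 km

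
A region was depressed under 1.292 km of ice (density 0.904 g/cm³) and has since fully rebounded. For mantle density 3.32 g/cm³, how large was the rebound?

Removing the load lets mantle flow back in; uplift u satisfies ρ_ice t = ρ_m u.
u = t ρ_ice/ρ_m = 1.292 km × 0.904/3.32 = 0.352 km.

0.352 km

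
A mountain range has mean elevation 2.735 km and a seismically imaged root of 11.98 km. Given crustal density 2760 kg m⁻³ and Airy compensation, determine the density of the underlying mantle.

3390 kg m⁻³

Airy balance: ρ_c h = (ρ_m − ρ_c) r → ρ_m = ρ_c (1 + h/r).
ρ_m = 2760 × (1 + 2.735 km/11.98 km) = 3390 kg m⁻³.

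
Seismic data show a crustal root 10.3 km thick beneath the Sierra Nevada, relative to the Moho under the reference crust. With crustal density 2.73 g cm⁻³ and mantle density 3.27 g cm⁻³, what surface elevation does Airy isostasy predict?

By Archimedes' principle applied to the lithosphere: ρ_c h = (ρ_m − ρ_c) r.
h = r (ρ_m − ρ_c) / ρ_c = 10.3 km × (3.27 − 2.73) / 2.73 = 2.04 km.

2.04 km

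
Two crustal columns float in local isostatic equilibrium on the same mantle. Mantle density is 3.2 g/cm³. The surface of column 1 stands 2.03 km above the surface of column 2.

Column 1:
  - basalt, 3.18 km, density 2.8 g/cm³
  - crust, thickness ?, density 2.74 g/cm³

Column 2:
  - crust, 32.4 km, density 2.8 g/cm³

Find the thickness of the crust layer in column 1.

39.5 km

Take the compensation level at the base of the deeper column (depth z_c below the surface of column 1) and equate Σ ρ_i t_i down to z_c; mantle fills any gap and the z_c terms cancel.
Column 1: 3.18×2.8 + x×2.74 + (z_c − 3.18 − x)×3.2
Column 2: 2.03×0 + 32.4×2.8 + (z_c − 2.03 − 32.4)×3.2
The z_c×3.2 term appears on both sides and cancels. Collect the known terms of each column as K = Σ(ρt)_known − 3.2 × (depth of known layers): K_1 = 8.904 − 3.2×3.18 = −1.272; K_2 = 90.72 − 3.2×(2.03 + 32.4) = −19.456.
Balance: K_1 − x×(3.2 − 2.74) = K_2, so x = (K_1 − K_2)/(3.2 − 2.74) = 18.184/0.46 = 39.5 km.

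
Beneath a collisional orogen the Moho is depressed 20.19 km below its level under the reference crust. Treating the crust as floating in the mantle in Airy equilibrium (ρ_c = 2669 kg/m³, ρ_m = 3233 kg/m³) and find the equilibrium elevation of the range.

4.27 km

Isostatic balance requires: ρ_c h = (ρ_m − ρ_c) r.
h = r (ρ_m − ρ_c) / ρ_c = 20.19 km × (3233 − 2669) / 2669 = 4.27 km.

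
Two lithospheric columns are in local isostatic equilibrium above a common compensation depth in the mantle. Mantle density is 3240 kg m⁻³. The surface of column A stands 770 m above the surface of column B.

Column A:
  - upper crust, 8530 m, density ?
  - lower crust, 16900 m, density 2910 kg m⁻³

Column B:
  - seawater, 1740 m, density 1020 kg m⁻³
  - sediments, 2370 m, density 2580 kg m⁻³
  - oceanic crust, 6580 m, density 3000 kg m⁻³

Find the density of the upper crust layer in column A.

Take the compensation level at the base of the deeper column (depth z_c below the surface of column A) and equate Σ ρ_i t_i down to z_c; mantle fills any gap and the z_c terms cancel.
Column A: 8530×ρ + 16900×2910 + (z_c − 25430)×3240
Column B: 770×0 + 1740×1020 + 2370×2580 + 6580×3000 + (z_c − 770 − 10690)×3240
The z_c×3240 term appears on both sides and cancels. Collect the known terms of each column as K = Σ(ρt)_known − 3240 × (depth of known layers): K_A = 49179000 − 3240×25430 = −33214200; K_B = 27629400 − 3240×(770 + 10690) = −9501000.
Balance: K_A + 8530×ρ = K_B, so ρ = (K_B − K_A)/8530 = 23713200/8530 = 2780 kg m⁻³.

2780 kg m⁻³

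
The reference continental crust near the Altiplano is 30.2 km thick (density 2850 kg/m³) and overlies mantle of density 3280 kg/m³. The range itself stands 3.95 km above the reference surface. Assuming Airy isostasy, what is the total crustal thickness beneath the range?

Root depth r = h ρ_c / (ρ_m − ρ_c) = 3.95 km × 2850 / 430 = 26.18 km.
Total thickness = T + h + r = 30.2 km + 3.95 km + 26.18 km = 60.3 km.

60.3 km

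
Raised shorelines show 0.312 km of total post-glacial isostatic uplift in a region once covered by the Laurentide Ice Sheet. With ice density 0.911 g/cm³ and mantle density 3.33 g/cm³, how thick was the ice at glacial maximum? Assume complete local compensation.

1.14 km

u = t ρ_ice/ρ_m → t = u ρ_m/ρ_ice = 0.312 km × 3.33/0.911 = 1.14 km.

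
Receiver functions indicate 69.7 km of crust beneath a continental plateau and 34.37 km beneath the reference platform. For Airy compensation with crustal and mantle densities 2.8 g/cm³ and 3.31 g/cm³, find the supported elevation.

5.44 km

Excess crust Δ = 69.7 km − 34.37 km = 35.33 km, split between elevation h and root r with h + r = Δ.
Airy balance ρ_c h = (ρ_m − ρ_c) r gives r = h ρ_c/(ρ_m − ρ_c), so h (1 + ρ_c/(ρ_m − ρ_c)) = Δ, i.e. h = Δ (ρ_m − ρ_c)/ρ_m.
h = 35.33 km × 0.51/3.31 = 5.44 km.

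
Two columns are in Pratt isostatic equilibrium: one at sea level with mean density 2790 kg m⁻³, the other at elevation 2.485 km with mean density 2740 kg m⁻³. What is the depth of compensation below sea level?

ρ_ref D = ρ (D + h) → D (ρ_ref − ρ) = ρ h.
D = ρ h/(ρ_ref − ρ) = 2740 × 2.485 km/(2790 − 2740) = 136 km.

136 km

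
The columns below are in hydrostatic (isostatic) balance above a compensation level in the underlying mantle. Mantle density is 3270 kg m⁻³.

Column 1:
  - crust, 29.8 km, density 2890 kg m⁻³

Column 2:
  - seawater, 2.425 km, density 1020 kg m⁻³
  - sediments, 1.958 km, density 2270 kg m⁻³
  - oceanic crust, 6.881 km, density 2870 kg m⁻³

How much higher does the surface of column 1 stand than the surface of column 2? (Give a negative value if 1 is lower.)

For any compensation level in the mantle, the mantle terms cancel and isostasy reduces to e = (Σt_1 − Σt_2) − (Σ(ρt)_1 − Σ(ρt)_2) / ρ_m.
Σt_1 = 29.8 km; Σt_2 = 11.264 km; Σ(ρt)_1 = 86122; Σ(ρt)_2 = 26666.63 (in km·kg m⁻³).
e = (29.8 − 11.264) − (86122 − 26666.63) / 3270 = 0.354 km.

0.354 km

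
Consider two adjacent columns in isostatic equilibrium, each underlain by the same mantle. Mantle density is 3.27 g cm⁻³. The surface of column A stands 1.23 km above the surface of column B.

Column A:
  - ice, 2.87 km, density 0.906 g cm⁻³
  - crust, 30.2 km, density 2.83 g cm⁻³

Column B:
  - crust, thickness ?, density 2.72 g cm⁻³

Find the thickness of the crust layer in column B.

29.2 km

Take the compensation level at the base of the deeper column (depth z_c below the surface of column A) and equate Σ ρ_i t_i down to z_c; mantle fills any gap and the z_c terms cancel.
Column A: 2.87×0.906 + 30.2×2.83 + (z_c − 33.07)×3.27
Column B: 1.23×0 + x×2.72 + (z_c − 1.23 − 0 − x)×3.27
The z_c×3.27 term appears on both sides and cancels. Collect the known terms of each column as K = Σ(ρt)_known − 3.27 × (depth of known layers): K_A = 88.06622 − 3.27×33.07 = −20.07268; K_B = 0 − 3.27×(1.23 + 0) = −4.0221.
Balance: K_A = K_B − x×(3.27 − 2.72), so x = (K_B − K_A)/(3.27 − 2.72) = 16.0506/0.55 = 29.2 km.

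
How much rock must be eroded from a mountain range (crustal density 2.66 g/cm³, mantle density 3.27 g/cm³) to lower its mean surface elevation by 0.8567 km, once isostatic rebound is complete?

4.59 km

Net drop Δ = e − u = e − e ρ_c/ρ_m = e (ρ_m − ρ_c)/ρ_m.
e = Δ ρ_m/(ρ_m − ρ_c) = 0.8567 km × 3.27/0.61 = 4.59 km.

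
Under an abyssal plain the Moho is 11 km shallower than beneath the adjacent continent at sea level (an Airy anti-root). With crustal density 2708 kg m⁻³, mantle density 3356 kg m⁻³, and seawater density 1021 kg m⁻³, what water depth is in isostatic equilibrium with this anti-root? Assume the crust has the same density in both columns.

4.23 km

Replacing a thickness d of crust by seawater at the top must be balanced by replacing crust with mantle at the base: d (ρ_c − ρ_w) = a (ρ_m − ρ_c).
d = a (ρ_m − ρ_c)/(ρ_c − ρ_w) = 11 km × 648/1687 = 4.23 km.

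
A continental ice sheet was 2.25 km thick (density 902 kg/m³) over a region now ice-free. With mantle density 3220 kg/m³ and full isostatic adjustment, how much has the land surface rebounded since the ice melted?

0.63 km

Removing the load lets mantle flow back in; uplift u satisfies ρ_ice t = ρ_m u.
u = t ρ_ice/ρ_m = 2.25 km × 902/3220 = 0.63 km.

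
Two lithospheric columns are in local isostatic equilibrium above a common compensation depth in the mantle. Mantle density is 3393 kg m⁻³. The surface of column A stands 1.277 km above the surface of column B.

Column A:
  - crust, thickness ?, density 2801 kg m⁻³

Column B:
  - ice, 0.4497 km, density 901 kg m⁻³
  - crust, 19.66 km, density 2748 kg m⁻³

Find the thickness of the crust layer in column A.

30.6 km

Take the compensation level at the base of the deeper column (depth z_c below the surface of column A) and equate Σ ρ_i t_i down to z_c; mantle fills any gap and the z_c terms cancel.
Column A: x×2801 + (z_c − 0 − x)×3393
Column B: 1.277×0 + 0.4497×901 + 19.66×2748 + (z_c − 1.277 − 20.1097)×3393
The z_c×3393 term appears on both sides and cancels. Collect the known terms of each column as K = Σ(ρt)_known − 3393 × (depth of known layers): K_A = 0 − 3393×0 = 0; K_B = 54430.8597 − 3393×(1.277 + 20.1097) = −18134.2134.
Balance: K_A − x×(3393 − 2801) = K_B, so x = (K_A − K_B)/(3393 − 2801) = 18134.2/592 = 30.6 km.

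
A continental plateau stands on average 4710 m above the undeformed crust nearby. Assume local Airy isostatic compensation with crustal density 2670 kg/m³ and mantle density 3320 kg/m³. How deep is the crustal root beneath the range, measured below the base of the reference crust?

Equating mass per unit area of the two columns: the weight of the topography is balanced by the buoyancy of the root, ρ_c h = (ρ_m − ρ_c) r.
r = h · ρ_c / (ρ_m − ρ_c) = 4710 m × 2670 / (3320 − 2670) = 19300 m.

19300 m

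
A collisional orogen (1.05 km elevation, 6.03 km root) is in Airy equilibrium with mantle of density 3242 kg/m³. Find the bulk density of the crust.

2760 kg/m³

ρ_c h = (ρ_m − ρ_c) r → ρ_c (h + r) = ρ_m r → ρ_c = ρ_m r / (h + r).
ρ_c = 3242 × 6.03 km / (1.05 km + 6.03 km) = 2760 kg/m³.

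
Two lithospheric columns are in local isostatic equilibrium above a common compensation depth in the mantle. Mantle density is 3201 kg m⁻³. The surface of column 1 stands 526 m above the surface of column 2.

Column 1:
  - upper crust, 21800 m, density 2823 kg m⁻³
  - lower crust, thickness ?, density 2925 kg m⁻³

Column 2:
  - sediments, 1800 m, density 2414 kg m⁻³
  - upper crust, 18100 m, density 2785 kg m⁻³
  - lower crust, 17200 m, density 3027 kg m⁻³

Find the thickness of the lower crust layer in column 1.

19500 m

Take the compensation level at the base of the deeper column (depth z_c below the surface of column 1) and equate Σ ρ_i t_i down to z_c; mantle fills any gap and the z_c terms cancel.
Column 1: 21800×2823 + x×2925 + (z_c − 21800 − x)×3201
Column 2: 526×0 + 1800×2414 + 18100×2785 + 17200×3027 + (z_c − 526 − 37100)×3201
The z_c×3201 term appears on both sides and cancels. Collect the known terms of each column as K = Σ(ρt)_known − 3201 × (depth of known layers): K_1 = 61541400 − 3201×21800 = −8240400; K_2 = 106818100 − 3201×(526 + 37100) = −13622726.
Balance: K_1 − x×(3201 − 2925) = K_2, so x = (K_1 − K_2)/(3201 − 2925) = 5382330/276 = 19500 m.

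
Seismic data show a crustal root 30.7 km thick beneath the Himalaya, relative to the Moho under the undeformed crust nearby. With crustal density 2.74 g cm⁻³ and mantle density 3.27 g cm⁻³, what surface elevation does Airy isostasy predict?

5.94 km

Isostatic balance requires: ρ_c h = (ρ_m − ρ_c) r.
h = r (ρ_m − ρ_c) / ρ_c = 30.7 km × (3.27 − 2.74) / 2.74 = 5.94 km.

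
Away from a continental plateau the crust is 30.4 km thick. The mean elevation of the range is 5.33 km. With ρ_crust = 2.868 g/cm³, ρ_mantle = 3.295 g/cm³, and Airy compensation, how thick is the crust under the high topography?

71.5 km

Root depth r = h ρ_c / (ρ_m − ρ_c) = 5.33 km × 2.868 / 0.427 = 35.8 km.
Total thickness = T + h + r = 30.4 km + 5.33 km + 35.8 km = 71.5 km.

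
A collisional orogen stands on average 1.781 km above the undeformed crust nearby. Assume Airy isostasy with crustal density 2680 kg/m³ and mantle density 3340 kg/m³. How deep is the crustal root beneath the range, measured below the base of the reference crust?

7.23 km

Equating mass per unit area of the two columns: the weight of the topography is balanced by the buoyancy of the root, ρ_c h = (ρ_m − ρ_c) r.
r = h · ρ_c / (ρ_m − ρ_c) = 1.781 km × 2680 / (3340 − 2680) = 7.23 km.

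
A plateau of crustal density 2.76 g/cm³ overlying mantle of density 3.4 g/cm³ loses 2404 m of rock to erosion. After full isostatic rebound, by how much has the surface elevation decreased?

453 m

Rebound u = e ρ_c/ρ_m = 2404 m × 2.76/3.4 = 1951 m.
Net surface drop = e − u = 2404 m − 1951 m = e (ρ_m − ρ_c)/ρ_m = 453 m.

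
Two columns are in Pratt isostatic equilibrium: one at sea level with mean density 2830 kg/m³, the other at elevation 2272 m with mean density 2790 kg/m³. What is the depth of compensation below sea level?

ρ_ref D = ρ (D + h) → D (ρ_ref − ρ) = ρ h.
D = ρ h/(ρ_ref − ρ) = 2790 × 2272 m/(2830 − 2790) = 158000 m.

158000 m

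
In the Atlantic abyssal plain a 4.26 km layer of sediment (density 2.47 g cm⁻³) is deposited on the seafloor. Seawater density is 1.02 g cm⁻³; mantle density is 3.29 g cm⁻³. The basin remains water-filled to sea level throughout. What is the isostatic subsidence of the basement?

2.72 km

Submarine loading: the sediment displaces seawater, and the subsidence is in turn flooded, so s (ρ_m − ρ_w) = t (ρ_sed − ρ_w).
s = 4.26 km × (2.47 − 1.02) / (3.29 − 1.02) = 2.72 km.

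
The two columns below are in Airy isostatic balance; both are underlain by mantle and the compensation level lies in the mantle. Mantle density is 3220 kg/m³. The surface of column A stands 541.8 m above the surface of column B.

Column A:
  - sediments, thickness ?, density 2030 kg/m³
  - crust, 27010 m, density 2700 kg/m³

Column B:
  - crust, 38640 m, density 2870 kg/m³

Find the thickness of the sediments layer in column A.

Take the compensation level at the base of the deeper column (depth z_c below the surface of column A) and equate Σ ρ_i t_i down to z_c; mantle fills any gap and the z_c terms cancel.
Column A: x×2030 + 27010×2700 + (z_c − 27010 − x)×3220
Column B: 541.8×0 + 38640×2870 + (z_c − 541.8 − 38640)×3220
The z_c×3220 term appears on both sides and cancels. Collect the known terms of each column as K = Σ(ρt)_known − 3220 × (depth of known layers): K_A = 72927000 − 3220×27010 = −14045200; K_B = 110896800 − 3220×(541.8 + 38640) = −15268596.
Balance: K_A − x×(3220 − 2030) = K_B, so x = (K_A − K_B)/(3220 − 2030) = 1223400/1190 = 1030 m.

1030 m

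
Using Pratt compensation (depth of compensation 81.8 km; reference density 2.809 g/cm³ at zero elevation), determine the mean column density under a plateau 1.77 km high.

Pratt balance: ρ_ref D = ρ (D + h).
ρ = ρ_ref D/(D + h) = 2.809 × 81.8 km/(81.8 km + 1.77 km) = 2.75 g/cm³.

2.75 g/cm³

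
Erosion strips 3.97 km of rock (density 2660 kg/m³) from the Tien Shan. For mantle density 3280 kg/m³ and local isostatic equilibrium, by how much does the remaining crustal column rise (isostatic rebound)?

Unloading: uplift u = e ρ_c/ρ_m = 3.97 km × 2660/3280 = 3.22 km.

3.22 km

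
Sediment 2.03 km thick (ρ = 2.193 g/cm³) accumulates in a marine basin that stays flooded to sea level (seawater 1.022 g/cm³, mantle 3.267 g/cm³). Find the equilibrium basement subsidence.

1.06 km

Submarine loading: the sediment displaces seawater, and the subsidence is in turn flooded, so s (ρ_m − ρ_w) = t (ρ_sed − ρ_w).
s = 2.03 km × (2.193 − 1.022) / (3.267 − 1.022) = 1.06 km.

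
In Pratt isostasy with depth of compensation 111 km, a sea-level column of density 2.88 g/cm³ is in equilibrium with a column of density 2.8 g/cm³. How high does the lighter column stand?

ρ_ref D = ρ (D + h) → h = D (ρ_ref − ρ)/ρ.
h = 111 km × (2.88 − 2.8)/2.8 = 3.17 km.

3.17 km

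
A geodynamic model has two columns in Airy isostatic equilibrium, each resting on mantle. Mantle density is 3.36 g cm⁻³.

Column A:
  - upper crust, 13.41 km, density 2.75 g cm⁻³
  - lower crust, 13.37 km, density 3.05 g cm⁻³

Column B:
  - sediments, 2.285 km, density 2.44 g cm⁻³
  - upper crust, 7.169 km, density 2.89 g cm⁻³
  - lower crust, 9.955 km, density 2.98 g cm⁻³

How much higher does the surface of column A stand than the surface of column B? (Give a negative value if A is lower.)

0.914 km

For any compensation level in the mantle, the mantle terms cancel and isostasy reduces to e = (Σt_A − Σt_B) − (Σ(ρt)_A − Σ(ρt)_B) / ρ_m.
Σt_A = 26.78 km; Σt_B = 19.409 km; Σ(ρt)_A = 77.656; Σ(ρt)_B = 55.95971 (in km·g cm⁻³).
e = (26.78 − 19.409) − (77.656 − 55.95971) / 3.36 = 0.914 km.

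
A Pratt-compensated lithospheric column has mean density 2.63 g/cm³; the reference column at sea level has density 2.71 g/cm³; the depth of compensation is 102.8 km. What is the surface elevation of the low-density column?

3.13 km

ρ_ref D = ρ (D + h) → h = D (ρ_ref − ρ)/ρ.
h = 102.8 km × (2.71 − 2.63)/2.63 = 3.13 km.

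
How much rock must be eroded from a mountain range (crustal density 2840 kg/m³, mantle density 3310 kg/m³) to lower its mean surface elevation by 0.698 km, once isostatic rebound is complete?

4.92 km

Net drop Δ = e − u = e − e ρ_c/ρ_m = e (ρ_m − ρ_c)/ρ_m.
e = Δ ρ_m/(ρ_m − ρ_c) = 0.698 km × 3310/470 = 4.92 km.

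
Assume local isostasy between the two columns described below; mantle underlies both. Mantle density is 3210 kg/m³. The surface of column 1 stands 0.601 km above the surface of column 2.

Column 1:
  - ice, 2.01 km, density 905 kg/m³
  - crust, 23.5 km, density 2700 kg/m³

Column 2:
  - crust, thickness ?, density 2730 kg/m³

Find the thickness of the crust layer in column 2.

Take the compensation level at the base of the deeper column (depth z_c below the surface of column 1) and equate Σ ρ_i t_i down to z_c; mantle fills any gap and the z_c terms cancel.
Column 1: 2.01×905 + 23.5×2700 + (z_c − 25.51)×3210
Column 2: 0.601×0 + x×2730 + (z_c − 0.601 − 0 − x)×3210
The z_c×3210 term appears on both sides and cancels. Collect the known terms of each column as K = Σ(ρt)_known − 3210 × (depth of known layers): K_1 = 65269.05 − 3210×25.51 = −16618.05; K_2 = 0 − 3210×(0.601 + 0) = −1929.21.
Balance: K_1 = K_2 − x×(3210 − 2730), so x = (K_2 − K_1)/(3210 − 2730) = 14688.8/480 = 30.6 km.

30.6 km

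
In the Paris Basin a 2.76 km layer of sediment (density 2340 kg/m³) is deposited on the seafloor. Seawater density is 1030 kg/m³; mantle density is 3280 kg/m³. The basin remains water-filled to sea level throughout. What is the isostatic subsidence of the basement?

Submarine loading: the sediment displaces seawater, and the subsidence is in turn flooded, so s (ρ_m − ρ_w) = t (ρ_sed − ρ_w).
s = 2.76 km × (2340 − 1030) / (3280 − 1030) = 1.61 km.

1.61 km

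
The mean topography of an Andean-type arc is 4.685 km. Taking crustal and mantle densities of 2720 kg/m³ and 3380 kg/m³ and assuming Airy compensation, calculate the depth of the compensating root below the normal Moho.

Equating mass per unit area of the two columns: the weight of the topography is balanced by the buoyancy of the root, ρ_c h = (ρ_m − ρ_c) r.
r = h · ρ_c / (ρ_m − ρ_c) = 4.685 km × 2720 / (3380 − 2720) = 19.3 km.

19.3 km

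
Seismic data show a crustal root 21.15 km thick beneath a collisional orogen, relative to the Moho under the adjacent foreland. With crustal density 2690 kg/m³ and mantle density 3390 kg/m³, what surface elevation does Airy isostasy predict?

5.5 km

For local isostatic compensation: ρ_c h = (ρ_m − ρ_c) r.
h = r (ρ_m − ρ_c) / ρ_c = 21.15 km × (3390 − 2690) / 2690 = 5.5 km.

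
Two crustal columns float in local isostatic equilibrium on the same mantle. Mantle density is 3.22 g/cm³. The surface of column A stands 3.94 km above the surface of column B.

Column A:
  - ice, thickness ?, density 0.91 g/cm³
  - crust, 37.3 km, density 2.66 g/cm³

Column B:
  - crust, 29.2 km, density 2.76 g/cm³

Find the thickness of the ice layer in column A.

2.26 km

Take the compensation level at the base of the deeper column (depth z_c below the surface of column A) and equate Σ ρ_i t_i down to z_c; mantle fills any gap and the z_c terms cancel.
Column A: x×0.91 + 37.3×2.66 + (z_c − 37.3 − x)×3.22
Column B: 3.94×0 + 29.2×2.76 + (z_c − 3.94 − 29.2)×3.22
The z_c×3.22 term appears on both sides and cancels. Collect the known terms of each column as K = Σ(ρt)_known − 3.22 × (depth of known layers): K_A = 99.218 − 3.22×37.3 = −20.888; K_B = 80.592 − 3.22×(3.94 + 29.2) = −26.1188.
Balance: K_A − x×(3.22 − 0.91) = K_B, so x = (K_A − K_B)/(3.22 − 0.91) = 5.2308/2.31 = 2.26 km.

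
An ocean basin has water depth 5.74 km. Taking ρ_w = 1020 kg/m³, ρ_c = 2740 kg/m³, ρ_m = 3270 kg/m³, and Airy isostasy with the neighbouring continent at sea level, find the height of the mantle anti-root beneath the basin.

18.6 km

Equating mass per unit area of the two columns: replacing crust with seawater at the top is compensated by replacing crust with mantle at the base: d (ρ_c − ρ_w) = a (ρ_m − ρ_c).
a = d (ρ_c − ρ_w)/(ρ_m − ρ_c) = 5.74 km × 1720/530 = 18.6 km.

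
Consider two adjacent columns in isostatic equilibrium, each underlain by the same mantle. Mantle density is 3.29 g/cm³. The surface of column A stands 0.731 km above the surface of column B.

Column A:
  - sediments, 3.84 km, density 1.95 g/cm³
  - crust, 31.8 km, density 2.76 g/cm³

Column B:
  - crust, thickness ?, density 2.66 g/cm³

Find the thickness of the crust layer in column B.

Take the compensation level at the base of the deeper column (depth z_c below the surface of column A) and equate Σ ρ_i t_i down to z_c; mantle fills any gap and the z_c terms cancel.
Column A: 3.84×1.95 + 31.8×2.76 + (z_c − 35.64)×3.29
Column B: 0.731×0 + x×2.66 + (z_c − 0.731 − 0 − x)×3.29
The z_c×3.29 term appears on both sides and cancels. Collect the known terms of each column as K = Σ(ρt)_known − 3.29 × (depth of known layers): K_A = 95.256 − 3.29×35.64 = −21.9996; K_B = 0 − 3.29×(0.731 + 0) = −2.40499.
Balance: K_A = K_B − x×(3.29 − 2.66), so x = (K_B − K_A)/(3.29 − 2.66) = 19.5946/0.63 = 31.1 km.

31.1 km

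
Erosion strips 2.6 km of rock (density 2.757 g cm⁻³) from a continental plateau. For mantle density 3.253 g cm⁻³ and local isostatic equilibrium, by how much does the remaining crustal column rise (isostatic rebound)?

2.2 km

Unloading: uplift u = e ρ_c/ρ_m = 2.6 km × 2.757/3.253 = 2.2 km.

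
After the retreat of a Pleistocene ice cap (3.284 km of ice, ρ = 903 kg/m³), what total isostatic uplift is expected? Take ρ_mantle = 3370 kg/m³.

Removing the load lets mantle flow back in; uplift u satisfies ρ_ice t = ρ_m u.
u = t ρ_ice/ρ_m = 3.284 km × 903/3370 = 0.88 km.

0.88 km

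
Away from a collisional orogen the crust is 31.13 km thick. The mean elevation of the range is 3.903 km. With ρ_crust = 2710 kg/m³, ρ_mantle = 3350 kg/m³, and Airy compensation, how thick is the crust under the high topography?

51.6 km

Root depth r = h ρ_c / (ρ_m − ρ_c) = 3.903 km × 2710 / 640 = 16.53 km.
Total thickness = T + h + r = 31.13 km + 3.903 km + 16.53 km = 51.6 km.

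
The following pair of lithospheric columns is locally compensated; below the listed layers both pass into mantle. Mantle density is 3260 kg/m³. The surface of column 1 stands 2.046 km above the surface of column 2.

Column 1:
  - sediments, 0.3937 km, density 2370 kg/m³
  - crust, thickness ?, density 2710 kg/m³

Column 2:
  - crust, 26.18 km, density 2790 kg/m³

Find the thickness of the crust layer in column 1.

Take the compensation level at the base of the deeper column (depth z_c below the surface of column 1) and equate Σ ρ_i t_i down to z_c; mantle fills any gap and the z_c terms cancel.
Column 1: 0.3937×2370 + x×2710 + (z_c − 0.3937 − x)×3260
Column 2: 2.046×0 + 26.18×2790 + (z_c − 2.046 − 26.18)×3260
The z_c×3260 term appears on both sides and cancels. Collect the known terms of each column as K = Σ(ρt)_known − 3260 × (depth of known layers): K_1 = 933.069 − 3260×0.3937 = −350.393; K_2 = 73042.2 − 3260×(2.046 + 26.18) = −18974.56.
Balance: K_1 − x×(3260 − 2710) = K_2, so x = (K_1 − K_2)/(3260 − 2710) = 18624.2/550 = 33.9 km.

33.9 km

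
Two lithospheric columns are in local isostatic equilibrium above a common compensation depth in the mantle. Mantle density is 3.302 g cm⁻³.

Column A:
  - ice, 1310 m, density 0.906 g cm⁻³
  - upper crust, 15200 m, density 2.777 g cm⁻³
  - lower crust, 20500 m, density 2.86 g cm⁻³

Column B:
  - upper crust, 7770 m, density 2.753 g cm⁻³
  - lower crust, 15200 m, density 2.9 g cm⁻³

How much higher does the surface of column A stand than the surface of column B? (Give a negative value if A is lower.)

For any compensation level in the mantle, the mantle terms cancel and isostasy reduces to e = (Σt_A − Σt_B) − (Σ(ρt)_A − Σ(ρt)_B) / ρ_m.
Σt_A = 37010 m; Σt_B = 22970 m; Σ(ρt)_A = 102027.26; Σ(ρt)_B = 65470.81 (in m·g cm⁻³).
e = (37010 − 22970) − (102027.26 − 65470.81) / 3.302 = 2970 m.

2970 m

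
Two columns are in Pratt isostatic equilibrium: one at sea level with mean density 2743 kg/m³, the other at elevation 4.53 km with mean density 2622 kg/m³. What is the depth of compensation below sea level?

ρ_ref D = ρ (D + h) → D (ρ_ref − ρ) = ρ h.
D = ρ h/(ρ_ref − ρ) = 2622 × 4.53 km/(2743 − 2622) = 98.2 km.

98.2 km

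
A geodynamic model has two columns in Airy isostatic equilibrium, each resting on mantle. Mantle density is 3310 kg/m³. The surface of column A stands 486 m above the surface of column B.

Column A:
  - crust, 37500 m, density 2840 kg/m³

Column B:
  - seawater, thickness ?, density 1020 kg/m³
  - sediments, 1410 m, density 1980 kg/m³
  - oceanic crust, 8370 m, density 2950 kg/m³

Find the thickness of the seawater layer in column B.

4860 m

Take the compensation level at the base of the deeper column (depth z_c below the surface of column A) and equate Σ ρ_i t_i down to z_c; mantle fills any gap and the z_c terms cancel.
Column A: 37500×2840 + (z_c − 37500)×3310
Column B: 486×0 + x×1020 + 1410×1980 + 8370×2950 + (z_c − 486 − 9780 − x)×3310
The z_c×3310 term appears on both sides and cancels. Collect the known terms of each column as K = Σ(ρt)_known − 3310 × (depth of known layers): K_A = 106500000 − 3310×37500 = −17625000; K_B = 27483300 − 3310×(486 + 9780) = −6497160.
Balance: K_A = K_B − x×(3310 − 1020), so x = (K_B − K_A)/(3310 − 1020) = 11127800/2290 = 4860 m.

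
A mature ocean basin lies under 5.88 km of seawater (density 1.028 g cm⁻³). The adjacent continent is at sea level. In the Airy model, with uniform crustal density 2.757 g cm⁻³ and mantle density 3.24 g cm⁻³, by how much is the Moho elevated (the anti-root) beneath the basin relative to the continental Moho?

21 km

In Airy isostatic equilibrium: replacing crust with seawater at the top is compensated by replacing crust with mantle at the base: d (ρ_c − ρ_w) = a (ρ_m − ρ_c).
a = d (ρ_c − ρ_w)/(ρ_m − ρ_c) = 5.88 km × 1.729/0.483 = 21 km.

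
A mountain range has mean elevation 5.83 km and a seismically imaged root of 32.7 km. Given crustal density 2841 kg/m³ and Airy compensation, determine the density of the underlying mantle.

Airy balance: ρ_c h = (ρ_m − ρ_c) r → ρ_m = ρ_c (1 + h/r).
ρ_m = 2841 × (1 + 5.83 km/32.7 km) = 3350 kg/m³.

3350 kg/m³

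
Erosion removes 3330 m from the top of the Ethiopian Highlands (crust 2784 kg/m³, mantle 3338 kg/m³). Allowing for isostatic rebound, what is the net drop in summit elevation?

553 m

Rebound u = e ρ_c/ρ_m = 3330 m × 2784/3338 = 2777 m.
Net surface drop = e − u = 3330 m − 2777 m = e (ρ_m − ρ_c)/ρ_m = 553 m.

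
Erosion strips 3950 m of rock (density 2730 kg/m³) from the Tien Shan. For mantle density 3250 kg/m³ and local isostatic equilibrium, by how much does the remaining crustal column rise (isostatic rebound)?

3320 m

Unloading: uplift u = e ρ_c/ρ_m = 3950 m × 2730/3250 = 3320 m.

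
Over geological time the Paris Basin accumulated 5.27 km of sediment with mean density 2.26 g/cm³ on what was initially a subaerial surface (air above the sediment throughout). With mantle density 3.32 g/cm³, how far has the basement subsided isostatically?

3.59 km

Subaerial load: s = t ρ_sed / ρ_m = 5.27 km × 2.26/3.32 = 3.59 km.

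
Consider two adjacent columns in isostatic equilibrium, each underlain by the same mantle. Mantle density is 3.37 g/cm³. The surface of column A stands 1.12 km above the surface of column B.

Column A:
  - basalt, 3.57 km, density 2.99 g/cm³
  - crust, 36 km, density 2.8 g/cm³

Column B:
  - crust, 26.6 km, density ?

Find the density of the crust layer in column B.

2.69 g/cm³

Take the compensation level at the base of the deeper column (depth z_c below the surface of column A) and equate Σ ρ_i t_i down to z_c; mantle fills any gap and the z_c terms cancel.
Column A: 3.57×2.99 + 36×2.8 + (z_c − 39.57)×3.37
Column B: 1.12×0 + 26.6×ρ + (z_c − 1.12 − 26.6)×3.37
The z_c×3.37 term appears on both sides and cancels. Collect the known terms of each column as K = Σ(ρt)_known − 3.37 × (depth of known layers): K_A = 111.4743 − 3.37×39.57 = −21.8766; K_B = 0 − 3.37×(1.12 + 26.6) = −93.4164.
Balance: K_A = K_B + 26.6×ρ, so ρ = (K_A − K_B)/26.6 = 71.5398/26.6 = 2.69 g/cm³.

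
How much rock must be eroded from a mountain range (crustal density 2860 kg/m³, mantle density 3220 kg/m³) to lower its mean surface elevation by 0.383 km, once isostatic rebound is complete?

Net drop Δ = e − u = e − e ρ_c/ρ_m = e (ρ_m − ρ_c)/ρ_m.
e = Δ ρ_m/(ρ_m − ρ_c) = 0.383 km × 3220/360 = 3.43 km.

3.43 km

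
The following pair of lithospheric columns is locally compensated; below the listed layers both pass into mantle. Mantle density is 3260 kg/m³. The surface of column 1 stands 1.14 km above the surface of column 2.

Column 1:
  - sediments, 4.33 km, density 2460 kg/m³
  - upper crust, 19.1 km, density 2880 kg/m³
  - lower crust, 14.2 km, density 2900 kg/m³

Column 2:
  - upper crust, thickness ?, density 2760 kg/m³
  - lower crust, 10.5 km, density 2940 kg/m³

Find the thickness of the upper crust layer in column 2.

17.5 km

Take the compensation level at the base of the deeper column (depth z_c below the surface of column 1) and equate Σ ρ_i t_i down to z_c; mantle fills any gap and the z_c terms cancel.
Column 1: 4.33×2460 + 19.1×2880 + 14.2×2900 + (z_c − 37.63)×3260
Column 2: 1.14×0 + x×2760 + 10.5×2940 + (z_c − 1.14 − 10.5 − x)×3260
The z_c×3260 term appears on both sides and cancels. Collect the known terms of each column as K = Σ(ρt)_known − 3260 × (depth of known layers): K_1 = 106839.8 − 3260×37.63 = −15834; K_2 = 30870 − 3260×(1.14 + 10.5) = −7076.4.
Balance: K_1 = K_2 − x×(3260 − 2760), so x = (K_2 − K_1)/(3260 − 2760) = 8757.6/500 = 17.5 km.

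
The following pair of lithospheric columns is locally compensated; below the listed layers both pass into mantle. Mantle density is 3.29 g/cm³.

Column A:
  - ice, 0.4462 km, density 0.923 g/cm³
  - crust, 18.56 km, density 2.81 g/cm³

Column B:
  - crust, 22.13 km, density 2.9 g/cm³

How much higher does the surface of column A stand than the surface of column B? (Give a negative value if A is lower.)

0.406 km

For any compensation level in the mantle, the mantle terms cancel and isostasy reduces to e = (Σt_A − Σt_B) − (Σ(ρt)_A − Σ(ρt)_B) / ρ_m.
Σt_A = 19.0062 km; Σt_B = 22.13 km; Σ(ρt)_A = 52.5654426; Σ(ρt)_B = 64.177 (in km·g/cm³).
e = (19.0062 − 22.13) − (52.5654426 − 64.177) / 3.29 = 0.406 km.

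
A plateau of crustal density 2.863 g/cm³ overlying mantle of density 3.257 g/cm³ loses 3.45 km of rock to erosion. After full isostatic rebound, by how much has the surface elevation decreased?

0.417 km

Rebound u = e ρ_c/ρ_m = 3.45 km × 2.863/3.257 = 3.033 km.
Net surface drop = e − u = 3.45 km − 3.033 km = e (ρ_m − ρ_c)/ρ_m = 0.417 km.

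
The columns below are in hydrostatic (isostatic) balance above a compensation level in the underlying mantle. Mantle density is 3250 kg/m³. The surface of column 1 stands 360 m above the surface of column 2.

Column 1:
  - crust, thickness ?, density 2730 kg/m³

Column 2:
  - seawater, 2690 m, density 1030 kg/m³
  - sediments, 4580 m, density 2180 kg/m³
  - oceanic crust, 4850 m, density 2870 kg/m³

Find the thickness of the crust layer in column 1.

Take the compensation level at the base of the deeper column (depth z_c below the surface of column 1) and equate Σ ρ_i t_i down to z_c; mantle fills any gap and the z_c terms cancel.
Column 1: x×2730 + (z_c − 0 − x)×3250
Column 2: 360×0 + 2690×1030 + 4580×2180 + 4850×2870 + (z_c − 360 − 12120)×3250
The z_c×3250 term appears on both sides and cancels. Collect the known terms of each column as K = Σ(ρt)_known − 3250 × (depth of known layers): K_1 = 0 − 3250×0 = 0; K_2 = 26674600 − 3250×(360 + 12120) = −13885400.
Balance: K_1 − x×(3250 − 2730) = K_2, so x = (K_1 − K_2)/(3250 − 2730) = 13885400/520 = 26700 m.

26700 m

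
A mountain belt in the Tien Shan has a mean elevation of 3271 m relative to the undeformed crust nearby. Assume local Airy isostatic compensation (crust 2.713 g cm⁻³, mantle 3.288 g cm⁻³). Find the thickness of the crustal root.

Equating mass per unit area of the two columns: the weight of the topography is balanced by the buoyancy of the root, ρ_c h = (ρ_m − ρ_c) r.
r = h · ρ_c / (ρ_m − ρ_c) = 3271 m × 2.713 / (3.288 − 2.713) = 15400 m.

15400 m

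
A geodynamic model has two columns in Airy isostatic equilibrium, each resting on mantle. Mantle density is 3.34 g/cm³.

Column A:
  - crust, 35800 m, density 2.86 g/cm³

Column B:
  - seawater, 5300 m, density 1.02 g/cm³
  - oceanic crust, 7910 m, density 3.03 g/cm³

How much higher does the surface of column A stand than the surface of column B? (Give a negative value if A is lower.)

For any compensation level in the mantle, the mantle terms cancel and isostasy reduces to e = (Σt_A − Σt_B) − (Σ(ρt)_A − Σ(ρt)_B) / ρ_m.
Σt_A = 35800 m; Σt_B = 13210 m; Σ(ρt)_A = 102388; Σ(ρt)_B = 29373.3 (in m·g/cm³).
e = (35800 − 13210) − (102388 − 29373.3) / 3.34 = 729 m.

729 m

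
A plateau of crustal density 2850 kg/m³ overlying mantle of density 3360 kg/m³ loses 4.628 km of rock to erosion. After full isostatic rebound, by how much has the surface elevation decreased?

Rebound u = e ρ_c/ρ_m = 4.628 km × 2850/3360 = 3.926 km.
Net surface drop = e − u = 4.628 km − 3.926 km = e (ρ_m − ρ_c)/ρ_m = 0.702 km.

0.702 km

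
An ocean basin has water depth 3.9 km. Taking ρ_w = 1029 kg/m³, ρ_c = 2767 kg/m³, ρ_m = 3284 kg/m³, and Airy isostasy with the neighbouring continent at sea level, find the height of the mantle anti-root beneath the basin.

Isostatic balance requires: replacing crust with seawater at the top is compensated by replacing crust with mantle at the base: d (ρ_c − ρ_w) = a (ρ_m − ρ_c).
a = d (ρ_c − ρ_w)/(ρ_m − ρ_c) = 3.9 km × 1738/517 = 13.1 km.

13.1 km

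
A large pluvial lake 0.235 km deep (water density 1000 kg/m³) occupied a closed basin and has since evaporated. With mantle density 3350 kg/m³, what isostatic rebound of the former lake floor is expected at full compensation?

u = d ρ_w/ρ_m = 0.235 km × 1000/3350 = 0.0701 km.

0.0701 km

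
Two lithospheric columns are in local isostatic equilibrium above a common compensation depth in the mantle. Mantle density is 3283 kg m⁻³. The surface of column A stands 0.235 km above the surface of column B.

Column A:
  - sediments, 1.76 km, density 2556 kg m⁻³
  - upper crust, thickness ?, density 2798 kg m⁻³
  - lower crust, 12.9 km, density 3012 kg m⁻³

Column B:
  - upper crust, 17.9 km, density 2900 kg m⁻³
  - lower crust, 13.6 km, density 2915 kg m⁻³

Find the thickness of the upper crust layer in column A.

Take the compensation level at the base of the deeper column (depth z_c below the surface of column A) and equate Σ ρ_i t_i down to z_c; mantle fills any gap and the z_c terms cancel.
Column A: 1.76×2556 + x×2798 + 12.9×3012 + (z_c − 14.66 − x)×3283
Column B: 0.235×0 + 17.9×2900 + 13.6×2915 + (z_c − 0.235 − 31.5)×3283
The z_c×3283 term appears on both sides and cancels. Collect the known terms of each column as K = Σ(ρt)_known − 3283 × (depth of known layers): K_A = 43353.36 − 3283×14.66 = −4775.42; K_B = 91554 − 3283×(0.235 + 31.5) = −12632.005.
Balance: K_A − x×(3283 − 2798) = K_B, so x = (K_A − K_B)/(3283 − 2798) = 7856.59/485 = 16.2 km.

16.2 km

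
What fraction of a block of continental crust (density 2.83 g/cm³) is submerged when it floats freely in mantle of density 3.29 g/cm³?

86%

Submerged fraction = ρ_obj/ρ_fluid = 2.83/3.29 = 86%.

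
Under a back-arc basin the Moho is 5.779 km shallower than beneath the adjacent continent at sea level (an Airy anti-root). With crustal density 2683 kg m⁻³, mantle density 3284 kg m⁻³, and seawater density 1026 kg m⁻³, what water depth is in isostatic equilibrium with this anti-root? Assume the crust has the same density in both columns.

2.1 km

Replacing a thickness d of crust by seawater at the top must be balanced by replacing crust with mantle at the base: d (ρ_c − ρ_w) = a (ρ_m − ρ_c).
d = a (ρ_m − ρ_c)/(ρ_c − ρ_w) = 5.779 km × 601/1657 = 2.1 km.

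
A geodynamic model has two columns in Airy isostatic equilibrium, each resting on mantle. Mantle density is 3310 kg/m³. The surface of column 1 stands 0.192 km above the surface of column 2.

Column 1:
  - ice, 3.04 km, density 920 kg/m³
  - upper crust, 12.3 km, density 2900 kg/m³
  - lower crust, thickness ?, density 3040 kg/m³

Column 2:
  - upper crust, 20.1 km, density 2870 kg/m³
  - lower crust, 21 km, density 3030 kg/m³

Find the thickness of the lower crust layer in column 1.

11.3 km

Take the compensation level at the base of the deeper column (depth z_c below the surface of column 1) and equate Σ ρ_i t_i down to z_c; mantle fills any gap and the z_c terms cancel.
Column 1: 3.04×920 + 12.3×2900 + x×3040 + (z_c − 15.34 − x)×3310
Column 2: 0.192×0 + 20.1×2870 + 21×3030 + (z_c − 0.192 − 41.1)×3310
The z_c×3310 term appears on both sides and cancels. Collect the known terms of each column as K = Σ(ρt)_known − 3310 × (depth of known layers): K_1 = 38466.8 − 3310×15.34 = −12308.6; K_2 = 121317 − 3310×(0.192 + 41.1) = −15359.52.
Balance: K_1 − x×(3310 − 3040) = K_2, so x = (K_1 − K_2)/(3310 − 3040) = 3050.92/270 = 11.3 km.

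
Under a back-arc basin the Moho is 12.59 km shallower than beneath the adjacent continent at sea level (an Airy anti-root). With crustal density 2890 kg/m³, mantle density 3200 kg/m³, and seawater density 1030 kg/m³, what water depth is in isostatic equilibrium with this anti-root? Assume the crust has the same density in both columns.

Replacing a thickness d of crust by seawater at the top must be balanced by replacing crust with mantle at the base: d (ρ_c − ρ_w) = a (ρ_m − ρ_c).
d = a (ρ_m − ρ_c)/(ρ_c − ρ_w) = 12.59 km × 310/1860 = 2.1 km.

2.1 km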